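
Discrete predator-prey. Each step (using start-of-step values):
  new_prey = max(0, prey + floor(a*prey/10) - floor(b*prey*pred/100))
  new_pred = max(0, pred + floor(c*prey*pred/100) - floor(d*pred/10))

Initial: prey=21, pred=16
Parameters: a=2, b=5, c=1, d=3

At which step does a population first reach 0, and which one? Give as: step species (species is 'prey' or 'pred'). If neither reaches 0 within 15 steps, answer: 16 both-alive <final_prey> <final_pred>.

Step 1: prey: 21+4-16=9; pred: 16+3-4=15
Step 2: prey: 9+1-6=4; pred: 15+1-4=12
Step 3: prey: 4+0-2=2; pred: 12+0-3=9
Step 4: prey: 2+0-0=2; pred: 9+0-2=7
Step 5: prey: 2+0-0=2; pred: 7+0-2=5
Step 6: prey: 2+0-0=2; pred: 5+0-1=4
Step 7: prey: 2+0-0=2; pred: 4+0-1=3
Step 8: prey: 2+0-0=2; pred: 3+0-0=3
Steps 9-15: state stable at prey=2, pred=3 (no change)
No extinction within 15 steps

Answer: 16 both-alive 2 3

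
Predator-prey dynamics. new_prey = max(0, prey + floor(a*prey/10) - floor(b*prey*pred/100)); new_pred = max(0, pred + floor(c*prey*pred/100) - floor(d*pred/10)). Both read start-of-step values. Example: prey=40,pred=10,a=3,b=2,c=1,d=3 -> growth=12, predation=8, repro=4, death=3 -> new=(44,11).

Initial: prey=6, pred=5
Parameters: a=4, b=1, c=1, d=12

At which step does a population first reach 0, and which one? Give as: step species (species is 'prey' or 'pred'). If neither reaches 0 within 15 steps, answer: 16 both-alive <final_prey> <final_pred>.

Answer: 1 pred

Derivation:
Step 1: prey: 6+2-0=8; pred: 5+0-6=0
First extinction: pred at step 1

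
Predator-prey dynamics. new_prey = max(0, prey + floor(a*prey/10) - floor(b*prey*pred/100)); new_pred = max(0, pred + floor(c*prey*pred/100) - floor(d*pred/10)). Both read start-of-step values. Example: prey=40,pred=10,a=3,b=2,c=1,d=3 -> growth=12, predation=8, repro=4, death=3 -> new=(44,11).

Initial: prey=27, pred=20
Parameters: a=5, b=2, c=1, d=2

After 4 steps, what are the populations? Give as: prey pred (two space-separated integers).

Answer: 34 29

Derivation:
Step 1: prey: 27+13-10=30; pred: 20+5-4=21
Step 2: prey: 30+15-12=33; pred: 21+6-4=23
Step 3: prey: 33+16-15=34; pred: 23+7-4=26
Step 4: prey: 34+17-17=34; pred: 26+8-5=29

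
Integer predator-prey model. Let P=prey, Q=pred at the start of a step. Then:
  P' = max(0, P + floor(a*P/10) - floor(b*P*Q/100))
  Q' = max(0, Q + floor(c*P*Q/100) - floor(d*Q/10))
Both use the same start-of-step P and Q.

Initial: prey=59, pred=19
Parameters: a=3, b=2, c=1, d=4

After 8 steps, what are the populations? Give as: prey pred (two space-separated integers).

Step 1: prey: 59+17-22=54; pred: 19+11-7=23
Step 2: prey: 54+16-24=46; pred: 23+12-9=26
Step 3: prey: 46+13-23=36; pred: 26+11-10=27
Step 4: prey: 36+10-19=27; pred: 27+9-10=26
Step 5: prey: 27+8-14=21; pred: 26+7-10=23
Step 6: prey: 21+6-9=18; pred: 23+4-9=18
Step 7: prey: 18+5-6=17; pred: 18+3-7=14
Step 8: prey: 17+5-4=18; pred: 14+2-5=11

Answer: 18 11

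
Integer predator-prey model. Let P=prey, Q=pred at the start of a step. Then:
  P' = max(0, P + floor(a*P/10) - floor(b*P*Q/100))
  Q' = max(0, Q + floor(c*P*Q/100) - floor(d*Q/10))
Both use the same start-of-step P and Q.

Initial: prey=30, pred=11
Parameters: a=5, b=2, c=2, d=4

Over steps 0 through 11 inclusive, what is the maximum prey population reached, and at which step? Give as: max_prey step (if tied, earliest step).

Step 1: prey: 30+15-6=39; pred: 11+6-4=13
Step 2: prey: 39+19-10=48; pred: 13+10-5=18
Step 3: prey: 48+24-17=55; pred: 18+17-7=28
Step 4: prey: 55+27-30=52; pred: 28+30-11=47
Step 5: prey: 52+26-48=30; pred: 47+48-18=77
Step 6: prey: 30+15-46=0; pred: 77+46-30=93
Step 7: prey: 0+0-0=0; pred: 93+0-37=56
Step 8: prey: 0+0-0=0; pred: 56+0-22=34
Step 9: prey: 0+0-0=0; pred: 34+0-13=21
Step 10: prey: 0+0-0=0; pred: 21+0-8=13
Step 11: prey: 0+0-0=0; pred: 13+0-5=8
Max prey = 55 at step 3

Answer: 55 3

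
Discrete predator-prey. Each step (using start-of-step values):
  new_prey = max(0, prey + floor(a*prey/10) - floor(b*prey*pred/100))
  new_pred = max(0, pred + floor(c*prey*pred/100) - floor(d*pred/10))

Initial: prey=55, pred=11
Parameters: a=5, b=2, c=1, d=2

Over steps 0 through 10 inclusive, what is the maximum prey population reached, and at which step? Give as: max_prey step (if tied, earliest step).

Answer: 90 3

Derivation:
Step 1: prey: 55+27-12=70; pred: 11+6-2=15
Step 2: prey: 70+35-21=84; pred: 15+10-3=22
Step 3: prey: 84+42-36=90; pred: 22+18-4=36
Step 4: prey: 90+45-64=71; pred: 36+32-7=61
Step 5: prey: 71+35-86=20; pred: 61+43-12=92
Step 6: prey: 20+10-36=0; pred: 92+18-18=92
Step 7: prey: 0+0-0=0; pred: 92+0-18=74
Step 8: prey: 0+0-0=0; pred: 74+0-14=60
Step 9: prey: 0+0-0=0; pred: 60+0-12=48
Step 10: prey: 0+0-0=0; pred: 48+0-9=39
Max prey = 90 at step 3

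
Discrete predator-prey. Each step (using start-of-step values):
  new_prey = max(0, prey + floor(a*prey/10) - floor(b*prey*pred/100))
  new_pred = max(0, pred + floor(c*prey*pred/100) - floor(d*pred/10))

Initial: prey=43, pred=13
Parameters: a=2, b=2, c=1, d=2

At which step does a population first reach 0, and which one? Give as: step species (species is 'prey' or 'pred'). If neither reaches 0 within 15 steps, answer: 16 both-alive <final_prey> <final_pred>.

Step 1: prey: 43+8-11=40; pred: 13+5-2=16
Step 2: prey: 40+8-12=36; pred: 16+6-3=19
Step 3: prey: 36+7-13=30; pred: 19+6-3=22
Step 4: prey: 30+6-13=23; pred: 22+6-4=24
Step 5: prey: 23+4-11=16; pred: 24+5-4=25
Step 6: prey: 16+3-8=11; pred: 25+4-5=24
Step 7: prey: 11+2-5=8; pred: 24+2-4=22
Step 8: prey: 8+1-3=6; pred: 22+1-4=19
Step 9: prey: 6+1-2=5; pred: 19+1-3=17
Step 10: prey: 5+1-1=5; pred: 17+0-3=14
Step 11: prey: 5+1-1=5; pred: 14+0-2=12
Step 12: prey: 5+1-1=5; pred: 12+0-2=10
Step 13: prey: 5+1-1=5; pred: 10+0-2=8
Step 14: prey: 5+1-0=6; pred: 8+0-1=7
Step 15: prey: 6+1-0=7; pred: 7+0-1=6
No extinction within 15 steps

Answer: 16 both-alive 7 6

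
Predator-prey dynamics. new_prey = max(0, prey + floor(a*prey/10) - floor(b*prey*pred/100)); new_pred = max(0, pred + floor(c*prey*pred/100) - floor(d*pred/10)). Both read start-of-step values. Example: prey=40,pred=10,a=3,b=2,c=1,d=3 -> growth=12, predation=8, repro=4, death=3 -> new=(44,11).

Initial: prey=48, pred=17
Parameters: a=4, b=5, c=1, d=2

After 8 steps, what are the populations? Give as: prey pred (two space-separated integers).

Step 1: prey: 48+19-40=27; pred: 17+8-3=22
Step 2: prey: 27+10-29=8; pred: 22+5-4=23
Step 3: prey: 8+3-9=2; pred: 23+1-4=20
Step 4: prey: 2+0-2=0; pred: 20+0-4=16
Step 5: prey: 0+0-0=0; pred: 16+0-3=13
Step 6: prey: 0+0-0=0; pred: 13+0-2=11
Step 7: prey: 0+0-0=0; pred: 11+0-2=9
Step 8: prey: 0+0-0=0; pred: 9+0-1=8

Answer: 0 8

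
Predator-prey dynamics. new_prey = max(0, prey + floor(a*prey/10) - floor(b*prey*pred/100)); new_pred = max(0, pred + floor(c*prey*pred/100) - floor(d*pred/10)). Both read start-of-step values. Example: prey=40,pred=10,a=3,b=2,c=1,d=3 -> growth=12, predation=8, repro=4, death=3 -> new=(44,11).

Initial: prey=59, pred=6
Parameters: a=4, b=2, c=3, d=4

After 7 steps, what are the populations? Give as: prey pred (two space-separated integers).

Answer: 0 57

Derivation:
Step 1: prey: 59+23-7=75; pred: 6+10-2=14
Step 2: prey: 75+30-21=84; pred: 14+31-5=40
Step 3: prey: 84+33-67=50; pred: 40+100-16=124
Step 4: prey: 50+20-124=0; pred: 124+186-49=261
Step 5: prey: 0+0-0=0; pred: 261+0-104=157
Step 6: prey: 0+0-0=0; pred: 157+0-62=95
Step 7: prey: 0+0-0=0; pred: 95+0-38=57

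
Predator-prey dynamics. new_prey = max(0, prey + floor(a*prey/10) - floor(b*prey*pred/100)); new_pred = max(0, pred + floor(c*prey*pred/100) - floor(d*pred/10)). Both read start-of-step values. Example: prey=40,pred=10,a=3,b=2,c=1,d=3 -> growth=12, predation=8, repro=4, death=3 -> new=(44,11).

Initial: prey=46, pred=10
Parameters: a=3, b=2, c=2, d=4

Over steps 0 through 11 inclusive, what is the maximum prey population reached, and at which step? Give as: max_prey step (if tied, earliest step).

Answer: 50 1

Derivation:
Step 1: prey: 46+13-9=50; pred: 10+9-4=15
Step 2: prey: 50+15-15=50; pred: 15+15-6=24
Step 3: prey: 50+15-24=41; pred: 24+24-9=39
Step 4: prey: 41+12-31=22; pred: 39+31-15=55
Step 5: prey: 22+6-24=4; pred: 55+24-22=57
Step 6: prey: 4+1-4=1; pred: 57+4-22=39
Step 7: prey: 1+0-0=1; pred: 39+0-15=24
Step 8: prey: 1+0-0=1; pred: 24+0-9=15
Step 9: prey: 1+0-0=1; pred: 15+0-6=9
Step 10: prey: 1+0-0=1; pred: 9+0-3=6
Step 11: prey: 1+0-0=1; pred: 6+0-2=4
Max prey = 50 at step 1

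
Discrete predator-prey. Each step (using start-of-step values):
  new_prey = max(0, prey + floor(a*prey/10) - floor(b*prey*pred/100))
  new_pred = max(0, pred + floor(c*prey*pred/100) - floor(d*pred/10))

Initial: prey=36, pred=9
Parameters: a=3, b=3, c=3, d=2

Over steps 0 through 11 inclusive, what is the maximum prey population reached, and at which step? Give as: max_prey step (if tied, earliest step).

Answer: 37 1

Derivation:
Step 1: prey: 36+10-9=37; pred: 9+9-1=17
Step 2: prey: 37+11-18=30; pred: 17+18-3=32
Step 3: prey: 30+9-28=11; pred: 32+28-6=54
Step 4: prey: 11+3-17=0; pred: 54+17-10=61
Step 5: prey: 0+0-0=0; pred: 61+0-12=49
Step 6: prey: 0+0-0=0; pred: 49+0-9=40
Step 7: prey: 0+0-0=0; pred: 40+0-8=32
Step 8: prey: 0+0-0=0; pred: 32+0-6=26
Step 9: prey: 0+0-0=0; pred: 26+0-5=21
Step 10: prey: 0+0-0=0; pred: 21+0-4=17
Step 11: prey: 0+0-0=0; pred: 17+0-3=14
Max prey = 37 at step 1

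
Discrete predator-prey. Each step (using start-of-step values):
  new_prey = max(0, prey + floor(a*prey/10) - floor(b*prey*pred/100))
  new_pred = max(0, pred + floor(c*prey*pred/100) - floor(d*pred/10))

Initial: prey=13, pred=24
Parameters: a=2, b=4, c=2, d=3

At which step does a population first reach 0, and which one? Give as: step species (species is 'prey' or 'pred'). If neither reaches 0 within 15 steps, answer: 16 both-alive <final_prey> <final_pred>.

Step 1: prey: 13+2-12=3; pred: 24+6-7=23
Step 2: prey: 3+0-2=1; pred: 23+1-6=18
Step 3: prey: 1+0-0=1; pred: 18+0-5=13
Step 4: prey: 1+0-0=1; pred: 13+0-3=10
Step 5: prey: 1+0-0=1; pred: 10+0-3=7
Step 6: prey: 1+0-0=1; pred: 7+0-2=5
Step 7: prey: 1+0-0=1; pred: 5+0-1=4
Step 8: prey: 1+0-0=1; pred: 4+0-1=3
Step 9: prey: 1+0-0=1; pred: 3+0-0=3
Steps 10-15: state stable at prey=1, pred=3 (no change)
No extinction within 15 steps

Answer: 16 both-alive 1 3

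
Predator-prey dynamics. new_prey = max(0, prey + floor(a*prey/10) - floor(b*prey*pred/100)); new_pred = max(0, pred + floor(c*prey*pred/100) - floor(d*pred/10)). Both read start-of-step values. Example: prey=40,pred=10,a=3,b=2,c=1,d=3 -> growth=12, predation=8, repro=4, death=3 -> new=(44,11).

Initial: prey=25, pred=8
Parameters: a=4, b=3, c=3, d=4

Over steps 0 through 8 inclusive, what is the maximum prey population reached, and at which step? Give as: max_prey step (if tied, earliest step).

Step 1: prey: 25+10-6=29; pred: 8+6-3=11
Step 2: prey: 29+11-9=31; pred: 11+9-4=16
Step 3: prey: 31+12-14=29; pred: 16+14-6=24
Step 4: prey: 29+11-20=20; pred: 24+20-9=35
Step 5: prey: 20+8-21=7; pred: 35+21-14=42
Step 6: prey: 7+2-8=1; pred: 42+8-16=34
Step 7: prey: 1+0-1=0; pred: 34+1-13=22
Step 8: prey: 0+0-0=0; pred: 22+0-8=14
Max prey = 31 at step 2

Answer: 31 2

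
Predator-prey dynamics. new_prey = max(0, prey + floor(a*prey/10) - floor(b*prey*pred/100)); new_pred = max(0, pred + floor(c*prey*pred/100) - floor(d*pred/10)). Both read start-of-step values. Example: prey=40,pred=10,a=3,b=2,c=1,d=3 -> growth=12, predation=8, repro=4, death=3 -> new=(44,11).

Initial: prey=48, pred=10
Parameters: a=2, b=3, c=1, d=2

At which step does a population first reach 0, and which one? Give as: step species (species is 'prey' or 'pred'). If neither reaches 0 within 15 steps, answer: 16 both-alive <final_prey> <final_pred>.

Answer: 16 both-alive 3 4

Derivation:
Step 1: prey: 48+9-14=43; pred: 10+4-2=12
Step 2: prey: 43+8-15=36; pred: 12+5-2=15
Step 3: prey: 36+7-16=27; pred: 15+5-3=17
Step 4: prey: 27+5-13=19; pred: 17+4-3=18
Step 5: prey: 19+3-10=12; pred: 18+3-3=18
Step 6: prey: 12+2-6=8; pred: 18+2-3=17
Step 7: prey: 8+1-4=5; pred: 17+1-3=15
Step 8: prey: 5+1-2=4; pred: 15+0-3=12
Step 9: prey: 4+0-1=3; pred: 12+0-2=10
Step 10: prey: 3+0-0=3; pred: 10+0-2=8
Step 11: prey: 3+0-0=3; pred: 8+0-1=7
Step 12: prey: 3+0-0=3; pred: 7+0-1=6
Step 13: prey: 3+0-0=3; pred: 6+0-1=5
Step 14: prey: 3+0-0=3; pred: 5+0-1=4
Step 15: prey: 3+0-0=3; pred: 4+0-0=4
No extinction within 15 steps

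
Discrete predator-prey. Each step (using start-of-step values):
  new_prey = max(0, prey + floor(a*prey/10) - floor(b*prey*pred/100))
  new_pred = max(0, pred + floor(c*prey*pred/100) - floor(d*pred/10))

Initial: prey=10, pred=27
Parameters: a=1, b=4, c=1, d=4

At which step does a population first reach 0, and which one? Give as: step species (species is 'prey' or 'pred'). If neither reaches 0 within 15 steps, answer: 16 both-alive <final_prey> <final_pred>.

Step 1: prey: 10+1-10=1; pred: 27+2-10=19
Step 2: prey: 1+0-0=1; pred: 19+0-7=12
Step 3: prey: 1+0-0=1; pred: 12+0-4=8
Step 4: prey: 1+0-0=1; pred: 8+0-3=5
Step 5: prey: 1+0-0=1; pred: 5+0-2=3
Step 6: prey: 1+0-0=1; pred: 3+0-1=2
Step 7: prey: 1+0-0=1; pred: 2+0-0=2
Steps 8-15: state stable at prey=1, pred=2 (no change)
No extinction within 15 steps

Answer: 16 both-alive 1 2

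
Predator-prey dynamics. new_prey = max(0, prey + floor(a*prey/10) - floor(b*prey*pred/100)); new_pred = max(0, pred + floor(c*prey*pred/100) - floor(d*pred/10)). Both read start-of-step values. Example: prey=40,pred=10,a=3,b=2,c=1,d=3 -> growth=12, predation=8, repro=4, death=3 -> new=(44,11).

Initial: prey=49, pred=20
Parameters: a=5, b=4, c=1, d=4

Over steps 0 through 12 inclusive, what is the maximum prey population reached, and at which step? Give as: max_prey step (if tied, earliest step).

Step 1: prey: 49+24-39=34; pred: 20+9-8=21
Step 2: prey: 34+17-28=23; pred: 21+7-8=20
Step 3: prey: 23+11-18=16; pred: 20+4-8=16
Step 4: prey: 16+8-10=14; pred: 16+2-6=12
Step 5: prey: 14+7-6=15; pred: 12+1-4=9
Step 6: prey: 15+7-5=17; pred: 9+1-3=7
Step 7: prey: 17+8-4=21; pred: 7+1-2=6
Step 8: prey: 21+10-5=26; pred: 6+1-2=5
Step 9: prey: 26+13-5=34; pred: 5+1-2=4
Step 10: prey: 34+17-5=46; pred: 4+1-1=4
Step 11: prey: 46+23-7=62; pred: 4+1-1=4
Step 12: prey: 62+31-9=84; pred: 4+2-1=5
Max prey = 84 at step 12

Answer: 84 12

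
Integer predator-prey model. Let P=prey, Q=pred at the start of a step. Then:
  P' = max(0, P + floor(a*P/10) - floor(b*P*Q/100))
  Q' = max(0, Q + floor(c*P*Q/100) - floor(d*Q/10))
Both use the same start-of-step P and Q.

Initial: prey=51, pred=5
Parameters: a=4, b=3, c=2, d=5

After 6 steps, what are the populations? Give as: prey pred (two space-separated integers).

Step 1: prey: 51+20-7=64; pred: 5+5-2=8
Step 2: prey: 64+25-15=74; pred: 8+10-4=14
Step 3: prey: 74+29-31=72; pred: 14+20-7=27
Step 4: prey: 72+28-58=42; pred: 27+38-13=52
Step 5: prey: 42+16-65=0; pred: 52+43-26=69
Step 6: prey: 0+0-0=0; pred: 69+0-34=35

Answer: 0 35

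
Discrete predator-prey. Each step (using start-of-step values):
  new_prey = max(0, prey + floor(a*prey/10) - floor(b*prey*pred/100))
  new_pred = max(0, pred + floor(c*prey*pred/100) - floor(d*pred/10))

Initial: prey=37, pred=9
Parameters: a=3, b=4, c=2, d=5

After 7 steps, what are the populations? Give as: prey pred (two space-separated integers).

Answer: 11 7

Derivation:
Step 1: prey: 37+11-13=35; pred: 9+6-4=11
Step 2: prey: 35+10-15=30; pred: 11+7-5=13
Step 3: prey: 30+9-15=24; pred: 13+7-6=14
Step 4: prey: 24+7-13=18; pred: 14+6-7=13
Step 5: prey: 18+5-9=14; pred: 13+4-6=11
Step 6: prey: 14+4-6=12; pred: 11+3-5=9
Step 7: prey: 12+3-4=11; pred: 9+2-4=7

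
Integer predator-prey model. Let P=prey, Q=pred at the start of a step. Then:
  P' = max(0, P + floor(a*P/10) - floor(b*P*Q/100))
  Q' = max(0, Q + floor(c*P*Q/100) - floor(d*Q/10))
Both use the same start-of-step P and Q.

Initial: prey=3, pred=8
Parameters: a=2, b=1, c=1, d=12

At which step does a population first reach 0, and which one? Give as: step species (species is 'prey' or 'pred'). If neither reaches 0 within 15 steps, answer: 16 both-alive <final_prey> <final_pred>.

Answer: 1 pred

Derivation:
Step 1: prey: 3+0-0=3; pred: 8+0-9=0
First extinction: pred at step 1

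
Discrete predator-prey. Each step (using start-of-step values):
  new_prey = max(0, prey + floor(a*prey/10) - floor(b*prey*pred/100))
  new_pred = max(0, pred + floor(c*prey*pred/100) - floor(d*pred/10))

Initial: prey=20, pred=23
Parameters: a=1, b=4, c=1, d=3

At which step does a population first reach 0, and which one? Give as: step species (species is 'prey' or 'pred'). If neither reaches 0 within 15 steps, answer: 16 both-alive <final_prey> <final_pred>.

Answer: 16 both-alive 1 3

Derivation:
Step 1: prey: 20+2-18=4; pred: 23+4-6=21
Step 2: prey: 4+0-3=1; pred: 21+0-6=15
Step 3: prey: 1+0-0=1; pred: 15+0-4=11
Step 4: prey: 1+0-0=1; pred: 11+0-3=8
Step 5: prey: 1+0-0=1; pred: 8+0-2=6
Step 6: prey: 1+0-0=1; pred: 6+0-1=5
Step 7: prey: 1+0-0=1; pred: 5+0-1=4
Step 8: prey: 1+0-0=1; pred: 4+0-1=3
Step 9: prey: 1+0-0=1; pred: 3+0-0=3
Steps 10-15: state stable at prey=1, pred=3 (no change)
No extinction within 15 steps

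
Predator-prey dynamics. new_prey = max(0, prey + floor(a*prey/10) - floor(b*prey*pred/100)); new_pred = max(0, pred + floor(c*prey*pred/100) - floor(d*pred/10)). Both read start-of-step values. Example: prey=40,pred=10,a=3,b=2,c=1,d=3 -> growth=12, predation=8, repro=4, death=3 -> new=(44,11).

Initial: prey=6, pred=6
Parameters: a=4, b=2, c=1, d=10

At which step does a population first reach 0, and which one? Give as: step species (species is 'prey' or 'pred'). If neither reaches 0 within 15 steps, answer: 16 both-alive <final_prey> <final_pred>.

Step 1: prey: 6+2-0=8; pred: 6+0-6=0
First extinction: pred at step 1

Answer: 1 pred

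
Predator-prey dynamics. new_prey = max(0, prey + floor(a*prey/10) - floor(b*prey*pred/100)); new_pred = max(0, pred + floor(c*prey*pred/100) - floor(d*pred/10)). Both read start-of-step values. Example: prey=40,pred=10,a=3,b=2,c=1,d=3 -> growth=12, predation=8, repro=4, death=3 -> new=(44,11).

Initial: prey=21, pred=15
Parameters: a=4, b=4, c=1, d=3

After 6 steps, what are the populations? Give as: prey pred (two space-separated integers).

Answer: 16 5

Derivation:
Step 1: prey: 21+8-12=17; pred: 15+3-4=14
Step 2: prey: 17+6-9=14; pred: 14+2-4=12
Step 3: prey: 14+5-6=13; pred: 12+1-3=10
Step 4: prey: 13+5-5=13; pred: 10+1-3=8
Step 5: prey: 13+5-4=14; pred: 8+1-2=7
Step 6: prey: 14+5-3=16; pred: 7+0-2=5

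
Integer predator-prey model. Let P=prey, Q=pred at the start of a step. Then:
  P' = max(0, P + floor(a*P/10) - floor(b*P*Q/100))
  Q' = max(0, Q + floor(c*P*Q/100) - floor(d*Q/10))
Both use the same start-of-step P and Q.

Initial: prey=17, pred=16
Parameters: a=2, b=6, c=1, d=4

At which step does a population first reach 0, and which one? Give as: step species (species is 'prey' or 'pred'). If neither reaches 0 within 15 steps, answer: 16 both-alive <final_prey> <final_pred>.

Answer: 16 both-alive 2 2

Derivation:
Step 1: prey: 17+3-16=4; pred: 16+2-6=12
Step 2: prey: 4+0-2=2; pred: 12+0-4=8
Step 3: prey: 2+0-0=2; pred: 8+0-3=5
Step 4: prey: 2+0-0=2; pred: 5+0-2=3
Step 5: prey: 2+0-0=2; pred: 3+0-1=2
Step 6: prey: 2+0-0=2; pred: 2+0-0=2
Steps 7-15: state stable at prey=2, pred=2 (no change)
No extinction within 15 steps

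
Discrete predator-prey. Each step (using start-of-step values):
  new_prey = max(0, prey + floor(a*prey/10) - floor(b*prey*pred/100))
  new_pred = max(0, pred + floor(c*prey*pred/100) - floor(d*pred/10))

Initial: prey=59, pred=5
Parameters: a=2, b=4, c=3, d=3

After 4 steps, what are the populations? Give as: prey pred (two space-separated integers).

Answer: 0 41

Derivation:
Step 1: prey: 59+11-11=59; pred: 5+8-1=12
Step 2: prey: 59+11-28=42; pred: 12+21-3=30
Step 3: prey: 42+8-50=0; pred: 30+37-9=58
Step 4: prey: 0+0-0=0; pred: 58+0-17=41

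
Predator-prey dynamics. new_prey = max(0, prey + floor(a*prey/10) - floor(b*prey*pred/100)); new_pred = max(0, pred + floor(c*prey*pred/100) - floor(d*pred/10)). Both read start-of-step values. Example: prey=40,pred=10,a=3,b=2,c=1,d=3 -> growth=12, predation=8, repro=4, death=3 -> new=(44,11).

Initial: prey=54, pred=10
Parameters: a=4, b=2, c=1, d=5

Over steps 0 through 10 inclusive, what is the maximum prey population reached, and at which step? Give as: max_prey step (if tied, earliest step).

Step 1: prey: 54+21-10=65; pred: 10+5-5=10
Step 2: prey: 65+26-13=78; pred: 10+6-5=11
Step 3: prey: 78+31-17=92; pred: 11+8-5=14
Step 4: prey: 92+36-25=103; pred: 14+12-7=19
Step 5: prey: 103+41-39=105; pred: 19+19-9=29
Step 6: prey: 105+42-60=87; pred: 29+30-14=45
Step 7: prey: 87+34-78=43; pred: 45+39-22=62
Step 8: prey: 43+17-53=7; pred: 62+26-31=57
Step 9: prey: 7+2-7=2; pred: 57+3-28=32
Step 10: prey: 2+0-1=1; pred: 32+0-16=16
Max prey = 105 at step 5

Answer: 105 5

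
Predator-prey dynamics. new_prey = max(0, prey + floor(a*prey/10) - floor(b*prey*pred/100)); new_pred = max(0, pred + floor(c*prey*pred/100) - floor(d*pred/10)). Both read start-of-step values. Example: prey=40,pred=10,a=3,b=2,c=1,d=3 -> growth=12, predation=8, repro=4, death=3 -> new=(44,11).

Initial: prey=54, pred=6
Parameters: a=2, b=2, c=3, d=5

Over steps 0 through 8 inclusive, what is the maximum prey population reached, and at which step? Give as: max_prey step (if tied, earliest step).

Answer: 58 1

Derivation:
Step 1: prey: 54+10-6=58; pred: 6+9-3=12
Step 2: prey: 58+11-13=56; pred: 12+20-6=26
Step 3: prey: 56+11-29=38; pred: 26+43-13=56
Step 4: prey: 38+7-42=3; pred: 56+63-28=91
Step 5: prey: 3+0-5=0; pred: 91+8-45=54
Step 6: prey: 0+0-0=0; pred: 54+0-27=27
Step 7: prey: 0+0-0=0; pred: 27+0-13=14
Step 8: prey: 0+0-0=0; pred: 14+0-7=7
Max prey = 58 at step 1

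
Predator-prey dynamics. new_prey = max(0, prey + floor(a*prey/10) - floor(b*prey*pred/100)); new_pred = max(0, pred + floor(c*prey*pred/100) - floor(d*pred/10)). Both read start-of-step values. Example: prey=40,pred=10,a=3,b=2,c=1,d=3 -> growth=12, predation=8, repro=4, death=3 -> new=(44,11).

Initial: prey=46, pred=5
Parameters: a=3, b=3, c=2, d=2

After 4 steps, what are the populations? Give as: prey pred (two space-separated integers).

Answer: 22 49

Derivation:
Step 1: prey: 46+13-6=53; pred: 5+4-1=8
Step 2: prey: 53+15-12=56; pred: 8+8-1=15
Step 3: prey: 56+16-25=47; pred: 15+16-3=28
Step 4: prey: 47+14-39=22; pred: 28+26-5=49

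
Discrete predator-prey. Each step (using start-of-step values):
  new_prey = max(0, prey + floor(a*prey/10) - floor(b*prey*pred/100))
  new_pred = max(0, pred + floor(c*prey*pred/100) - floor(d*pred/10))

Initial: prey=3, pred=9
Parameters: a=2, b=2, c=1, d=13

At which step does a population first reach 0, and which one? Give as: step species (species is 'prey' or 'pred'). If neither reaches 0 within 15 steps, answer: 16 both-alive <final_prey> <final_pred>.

Step 1: prey: 3+0-0=3; pred: 9+0-11=0
First extinction: pred at step 1

Answer: 1 pred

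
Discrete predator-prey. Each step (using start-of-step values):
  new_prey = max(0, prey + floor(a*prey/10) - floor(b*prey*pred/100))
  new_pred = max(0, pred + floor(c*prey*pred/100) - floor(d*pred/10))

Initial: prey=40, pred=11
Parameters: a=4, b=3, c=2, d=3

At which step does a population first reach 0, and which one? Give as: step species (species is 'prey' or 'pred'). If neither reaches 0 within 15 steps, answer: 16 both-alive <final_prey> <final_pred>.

Step 1: prey: 40+16-13=43; pred: 11+8-3=16
Step 2: prey: 43+17-20=40; pred: 16+13-4=25
Step 3: prey: 40+16-30=26; pred: 25+20-7=38
Step 4: prey: 26+10-29=7; pred: 38+19-11=46
Step 5: prey: 7+2-9=0; pred: 46+6-13=39
First extinction: prey at step 5

Answer: 5 prey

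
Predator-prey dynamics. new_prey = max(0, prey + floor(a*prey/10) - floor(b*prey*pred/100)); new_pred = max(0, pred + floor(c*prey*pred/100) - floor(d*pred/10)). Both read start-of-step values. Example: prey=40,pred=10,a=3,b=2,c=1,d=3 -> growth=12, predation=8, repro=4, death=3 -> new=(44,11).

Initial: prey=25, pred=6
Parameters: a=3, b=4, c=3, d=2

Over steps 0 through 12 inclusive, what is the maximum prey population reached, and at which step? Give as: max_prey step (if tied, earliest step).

Step 1: prey: 25+7-6=26; pred: 6+4-1=9
Step 2: prey: 26+7-9=24; pred: 9+7-1=15
Step 3: prey: 24+7-14=17; pred: 15+10-3=22
Step 4: prey: 17+5-14=8; pred: 22+11-4=29
Step 5: prey: 8+2-9=1; pred: 29+6-5=30
Step 6: prey: 1+0-1=0; pred: 30+0-6=24
Step 7: prey: 0+0-0=0; pred: 24+0-4=20
Step 8: prey: 0+0-0=0; pred: 20+0-4=16
Step 9: prey: 0+0-0=0; pred: 16+0-3=13
Step 10: prey: 0+0-0=0; pred: 13+0-2=11
Step 11: prey: 0+0-0=0; pred: 11+0-2=9
Step 12: prey: 0+0-0=0; pred: 9+0-1=8
Max prey = 26 at step 1

Answer: 26 1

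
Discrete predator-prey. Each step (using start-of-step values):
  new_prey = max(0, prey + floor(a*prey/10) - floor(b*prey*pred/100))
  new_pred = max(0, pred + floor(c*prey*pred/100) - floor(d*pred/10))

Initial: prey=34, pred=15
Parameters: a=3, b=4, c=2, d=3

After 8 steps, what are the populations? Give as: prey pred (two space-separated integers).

Answer: 1 5

Derivation:
Step 1: prey: 34+10-20=24; pred: 15+10-4=21
Step 2: prey: 24+7-20=11; pred: 21+10-6=25
Step 3: prey: 11+3-11=3; pred: 25+5-7=23
Step 4: prey: 3+0-2=1; pred: 23+1-6=18
Step 5: prey: 1+0-0=1; pred: 18+0-5=13
Step 6: prey: 1+0-0=1; pred: 13+0-3=10
Step 7: prey: 1+0-0=1; pred: 10+0-3=7
Step 8: prey: 1+0-0=1; pred: 7+0-2=5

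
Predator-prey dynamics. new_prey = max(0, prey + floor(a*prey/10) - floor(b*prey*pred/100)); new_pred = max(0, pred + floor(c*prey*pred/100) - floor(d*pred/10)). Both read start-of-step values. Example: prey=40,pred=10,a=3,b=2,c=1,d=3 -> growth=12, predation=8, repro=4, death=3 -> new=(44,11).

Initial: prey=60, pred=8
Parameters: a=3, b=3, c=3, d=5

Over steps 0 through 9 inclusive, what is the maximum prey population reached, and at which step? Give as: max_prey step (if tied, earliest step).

Answer: 64 1

Derivation:
Step 1: prey: 60+18-14=64; pred: 8+14-4=18
Step 2: prey: 64+19-34=49; pred: 18+34-9=43
Step 3: prey: 49+14-63=0; pred: 43+63-21=85
Step 4: prey: 0+0-0=0; pred: 85+0-42=43
Step 5: prey: 0+0-0=0; pred: 43+0-21=22
Step 6: prey: 0+0-0=0; pred: 22+0-11=11
Step 7: prey: 0+0-0=0; pred: 11+0-5=6
Step 8: prey: 0+0-0=0; pred: 6+0-3=3
Step 9: prey: 0+0-0=0; pred: 3+0-1=2
Max prey = 64 at step 1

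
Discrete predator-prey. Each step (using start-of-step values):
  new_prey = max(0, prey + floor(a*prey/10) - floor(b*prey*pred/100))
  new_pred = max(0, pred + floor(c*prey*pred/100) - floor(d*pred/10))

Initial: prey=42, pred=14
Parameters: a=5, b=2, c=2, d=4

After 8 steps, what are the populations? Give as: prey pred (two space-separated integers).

Step 1: prey: 42+21-11=52; pred: 14+11-5=20
Step 2: prey: 52+26-20=58; pred: 20+20-8=32
Step 3: prey: 58+29-37=50; pred: 32+37-12=57
Step 4: prey: 50+25-57=18; pred: 57+57-22=92
Step 5: prey: 18+9-33=0; pred: 92+33-36=89
Step 6: prey: 0+0-0=0; pred: 89+0-35=54
Step 7: prey: 0+0-0=0; pred: 54+0-21=33
Step 8: prey: 0+0-0=0; pred: 33+0-13=20

Answer: 0 20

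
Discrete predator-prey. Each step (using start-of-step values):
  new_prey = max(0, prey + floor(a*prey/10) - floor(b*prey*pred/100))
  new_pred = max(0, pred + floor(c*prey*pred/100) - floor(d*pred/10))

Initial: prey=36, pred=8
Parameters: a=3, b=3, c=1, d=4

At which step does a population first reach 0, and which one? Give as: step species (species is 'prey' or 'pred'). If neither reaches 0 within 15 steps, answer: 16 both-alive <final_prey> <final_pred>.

Step 1: prey: 36+10-8=38; pred: 8+2-3=7
Step 2: prey: 38+11-7=42; pred: 7+2-2=7
Step 3: prey: 42+12-8=46; pred: 7+2-2=7
Step 4: prey: 46+13-9=50; pred: 7+3-2=8
Step 5: prey: 50+15-12=53; pred: 8+4-3=9
Step 6: prey: 53+15-14=54; pred: 9+4-3=10
Step 7: prey: 54+16-16=54; pred: 10+5-4=11
Step 8: prey: 54+16-17=53; pred: 11+5-4=12
Step 9: prey: 53+15-19=49; pred: 12+6-4=14
Step 10: prey: 49+14-20=43; pred: 14+6-5=15
Step 11: prey: 43+12-19=36; pred: 15+6-6=15
Step 12: prey: 36+10-16=30; pred: 15+5-6=14
Step 13: prey: 30+9-12=27; pred: 14+4-5=13
Step 14: prey: 27+8-10=25; pred: 13+3-5=11
Step 15: prey: 25+7-8=24; pred: 11+2-4=9
No extinction within 15 steps

Answer: 16 both-alive 24 9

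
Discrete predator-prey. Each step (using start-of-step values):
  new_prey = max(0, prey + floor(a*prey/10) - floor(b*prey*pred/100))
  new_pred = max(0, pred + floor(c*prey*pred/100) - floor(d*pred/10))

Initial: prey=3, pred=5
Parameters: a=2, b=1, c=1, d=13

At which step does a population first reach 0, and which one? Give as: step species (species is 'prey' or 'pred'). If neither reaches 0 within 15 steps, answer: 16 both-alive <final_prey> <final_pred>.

Step 1: prey: 3+0-0=3; pred: 5+0-6=0
First extinction: pred at step 1

Answer: 1 pred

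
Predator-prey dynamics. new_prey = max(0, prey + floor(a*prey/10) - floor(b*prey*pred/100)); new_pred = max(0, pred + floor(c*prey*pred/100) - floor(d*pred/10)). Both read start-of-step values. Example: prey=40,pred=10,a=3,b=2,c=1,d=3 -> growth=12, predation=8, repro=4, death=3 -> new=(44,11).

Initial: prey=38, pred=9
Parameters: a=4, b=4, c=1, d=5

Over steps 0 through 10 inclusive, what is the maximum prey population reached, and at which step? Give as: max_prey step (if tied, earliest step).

Answer: 77 8

Derivation:
Step 1: prey: 38+15-13=40; pred: 9+3-4=8
Step 2: prey: 40+16-12=44; pred: 8+3-4=7
Step 3: prey: 44+17-12=49; pred: 7+3-3=7
Step 4: prey: 49+19-13=55; pred: 7+3-3=7
Step 5: prey: 55+22-15=62; pred: 7+3-3=7
Step 6: prey: 62+24-17=69; pred: 7+4-3=8
Step 7: prey: 69+27-22=74; pred: 8+5-4=9
Step 8: prey: 74+29-26=77; pred: 9+6-4=11
Step 9: prey: 77+30-33=74; pred: 11+8-5=14
Step 10: prey: 74+29-41=62; pred: 14+10-7=17
Max prey = 77 at step 8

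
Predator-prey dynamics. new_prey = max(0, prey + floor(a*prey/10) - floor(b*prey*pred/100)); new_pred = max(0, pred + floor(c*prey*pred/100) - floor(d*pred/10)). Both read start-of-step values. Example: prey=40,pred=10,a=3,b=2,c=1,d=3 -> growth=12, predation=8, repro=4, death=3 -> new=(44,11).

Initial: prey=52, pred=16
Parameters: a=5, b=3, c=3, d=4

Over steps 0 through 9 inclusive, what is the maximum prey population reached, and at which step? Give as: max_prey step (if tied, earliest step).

Step 1: prey: 52+26-24=54; pred: 16+24-6=34
Step 2: prey: 54+27-55=26; pred: 34+55-13=76
Step 3: prey: 26+13-59=0; pred: 76+59-30=105
Step 4: prey: 0+0-0=0; pred: 105+0-42=63
Step 5: prey: 0+0-0=0; pred: 63+0-25=38
Step 6: prey: 0+0-0=0; pred: 38+0-15=23
Step 7: prey: 0+0-0=0; pred: 23+0-9=14
Step 8: prey: 0+0-0=0; pred: 14+0-5=9
Step 9: prey: 0+0-0=0; pred: 9+0-3=6
Max prey = 54 at step 1

Answer: 54 1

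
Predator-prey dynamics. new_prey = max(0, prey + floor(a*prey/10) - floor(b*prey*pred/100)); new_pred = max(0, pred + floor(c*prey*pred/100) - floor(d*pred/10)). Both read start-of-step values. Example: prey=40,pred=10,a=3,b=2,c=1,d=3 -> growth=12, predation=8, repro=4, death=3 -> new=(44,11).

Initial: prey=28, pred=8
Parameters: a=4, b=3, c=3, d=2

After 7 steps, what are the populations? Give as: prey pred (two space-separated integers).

Answer: 0 37

Derivation:
Step 1: prey: 28+11-6=33; pred: 8+6-1=13
Step 2: prey: 33+13-12=34; pred: 13+12-2=23
Step 3: prey: 34+13-23=24; pred: 23+23-4=42
Step 4: prey: 24+9-30=3; pred: 42+30-8=64
Step 5: prey: 3+1-5=0; pred: 64+5-12=57
Step 6: prey: 0+0-0=0; pred: 57+0-11=46
Step 7: prey: 0+0-0=0; pred: 46+0-9=37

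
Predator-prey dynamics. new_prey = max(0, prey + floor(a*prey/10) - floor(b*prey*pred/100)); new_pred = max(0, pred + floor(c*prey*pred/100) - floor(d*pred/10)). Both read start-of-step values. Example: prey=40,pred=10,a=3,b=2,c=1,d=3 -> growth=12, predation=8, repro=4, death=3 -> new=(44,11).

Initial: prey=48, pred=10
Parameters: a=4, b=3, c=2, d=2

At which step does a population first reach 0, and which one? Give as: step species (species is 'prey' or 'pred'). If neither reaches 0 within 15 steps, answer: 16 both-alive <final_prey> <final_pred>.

Answer: 4 prey

Derivation:
Step 1: prey: 48+19-14=53; pred: 10+9-2=17
Step 2: prey: 53+21-27=47; pred: 17+18-3=32
Step 3: prey: 47+18-45=20; pred: 32+30-6=56
Step 4: prey: 20+8-33=0; pred: 56+22-11=67
First extinction: prey at step 4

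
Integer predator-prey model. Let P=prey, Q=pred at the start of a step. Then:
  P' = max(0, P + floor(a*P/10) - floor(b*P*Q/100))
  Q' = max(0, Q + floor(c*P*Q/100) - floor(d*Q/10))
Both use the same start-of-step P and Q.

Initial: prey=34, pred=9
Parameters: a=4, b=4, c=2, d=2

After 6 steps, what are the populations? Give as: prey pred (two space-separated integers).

Answer: 0 24

Derivation:
Step 1: prey: 34+13-12=35; pred: 9+6-1=14
Step 2: prey: 35+14-19=30; pred: 14+9-2=21
Step 3: prey: 30+12-25=17; pred: 21+12-4=29
Step 4: prey: 17+6-19=4; pred: 29+9-5=33
Step 5: prey: 4+1-5=0; pred: 33+2-6=29
Step 6: prey: 0+0-0=0; pred: 29+0-5=24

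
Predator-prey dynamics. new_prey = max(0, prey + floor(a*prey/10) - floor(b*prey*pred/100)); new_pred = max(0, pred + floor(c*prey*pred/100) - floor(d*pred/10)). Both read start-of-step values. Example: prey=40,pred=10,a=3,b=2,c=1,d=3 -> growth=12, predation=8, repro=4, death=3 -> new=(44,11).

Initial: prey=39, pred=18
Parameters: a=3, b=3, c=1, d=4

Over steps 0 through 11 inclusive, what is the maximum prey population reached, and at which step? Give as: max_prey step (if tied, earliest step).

Answer: 42 11

Derivation:
Step 1: prey: 39+11-21=29; pred: 18+7-7=18
Step 2: prey: 29+8-15=22; pred: 18+5-7=16
Step 3: prey: 22+6-10=18; pred: 16+3-6=13
Step 4: prey: 18+5-7=16; pred: 13+2-5=10
Step 5: prey: 16+4-4=16; pred: 10+1-4=7
Step 6: prey: 16+4-3=17; pred: 7+1-2=6
Step 7: prey: 17+5-3=19; pred: 6+1-2=5
Step 8: prey: 19+5-2=22; pred: 5+0-2=3
Step 9: prey: 22+6-1=27; pred: 3+0-1=2
Step 10: prey: 27+8-1=34; pred: 2+0-0=2
Step 11: prey: 34+10-2=42; pred: 2+0-0=2
Max prey = 42 at step 11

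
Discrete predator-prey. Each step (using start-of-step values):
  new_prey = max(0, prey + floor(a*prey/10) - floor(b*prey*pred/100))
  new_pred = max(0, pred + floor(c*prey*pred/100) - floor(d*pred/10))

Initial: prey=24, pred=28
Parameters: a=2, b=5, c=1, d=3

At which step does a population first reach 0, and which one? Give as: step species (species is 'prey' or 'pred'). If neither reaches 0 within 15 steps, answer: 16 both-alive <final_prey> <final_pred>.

Answer: 1 prey

Derivation:
Step 1: prey: 24+4-33=0; pred: 28+6-8=26
First extinction: prey at step 1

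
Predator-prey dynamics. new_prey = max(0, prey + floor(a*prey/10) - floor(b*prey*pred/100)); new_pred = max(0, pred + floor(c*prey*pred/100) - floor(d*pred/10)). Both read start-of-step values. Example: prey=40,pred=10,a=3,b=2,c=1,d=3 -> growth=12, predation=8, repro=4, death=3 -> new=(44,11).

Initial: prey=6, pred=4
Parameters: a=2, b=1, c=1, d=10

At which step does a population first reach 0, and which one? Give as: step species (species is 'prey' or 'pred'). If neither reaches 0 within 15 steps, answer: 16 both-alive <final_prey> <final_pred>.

Step 1: prey: 6+1-0=7; pred: 4+0-4=0
First extinction: pred at step 1

Answer: 1 pred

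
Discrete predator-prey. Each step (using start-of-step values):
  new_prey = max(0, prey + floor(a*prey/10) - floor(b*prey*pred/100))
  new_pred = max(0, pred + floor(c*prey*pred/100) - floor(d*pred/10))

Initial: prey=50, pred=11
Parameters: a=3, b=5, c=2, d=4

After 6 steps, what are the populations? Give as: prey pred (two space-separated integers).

Answer: 0 6

Derivation:
Step 1: prey: 50+15-27=38; pred: 11+11-4=18
Step 2: prey: 38+11-34=15; pred: 18+13-7=24
Step 3: prey: 15+4-18=1; pred: 24+7-9=22
Step 4: prey: 1+0-1=0; pred: 22+0-8=14
Step 5: prey: 0+0-0=0; pred: 14+0-5=9
Step 6: prey: 0+0-0=0; pred: 9+0-3=6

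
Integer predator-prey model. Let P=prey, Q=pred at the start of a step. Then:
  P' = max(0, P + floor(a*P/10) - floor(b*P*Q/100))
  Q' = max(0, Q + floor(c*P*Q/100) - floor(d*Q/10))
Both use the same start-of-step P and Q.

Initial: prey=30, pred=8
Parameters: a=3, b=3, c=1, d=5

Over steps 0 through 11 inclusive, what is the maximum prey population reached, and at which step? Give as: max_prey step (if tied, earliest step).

Step 1: prey: 30+9-7=32; pred: 8+2-4=6
Step 2: prey: 32+9-5=36; pred: 6+1-3=4
Step 3: prey: 36+10-4=42; pred: 4+1-2=3
Step 4: prey: 42+12-3=51; pred: 3+1-1=3
Step 5: prey: 51+15-4=62; pred: 3+1-1=3
Step 6: prey: 62+18-5=75; pred: 3+1-1=3
Step 7: prey: 75+22-6=91; pred: 3+2-1=4
Step 8: prey: 91+27-10=108; pred: 4+3-2=5
Step 9: prey: 108+32-16=124; pred: 5+5-2=8
Step 10: prey: 124+37-29=132; pred: 8+9-4=13
Step 11: prey: 132+39-51=120; pred: 13+17-6=24
Max prey = 132 at step 10

Answer: 132 10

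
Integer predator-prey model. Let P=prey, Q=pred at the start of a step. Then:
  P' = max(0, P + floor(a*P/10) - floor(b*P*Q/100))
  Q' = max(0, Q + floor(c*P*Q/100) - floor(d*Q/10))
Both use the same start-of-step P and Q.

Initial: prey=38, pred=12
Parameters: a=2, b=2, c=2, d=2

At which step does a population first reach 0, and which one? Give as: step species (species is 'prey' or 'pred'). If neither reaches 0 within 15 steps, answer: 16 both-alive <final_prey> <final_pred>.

Step 1: prey: 38+7-9=36; pred: 12+9-2=19
Step 2: prey: 36+7-13=30; pred: 19+13-3=29
Step 3: prey: 30+6-17=19; pred: 29+17-5=41
Step 4: prey: 19+3-15=7; pred: 41+15-8=48
Step 5: prey: 7+1-6=2; pred: 48+6-9=45
Step 6: prey: 2+0-1=1; pred: 45+1-9=37
Step 7: prey: 1+0-0=1; pred: 37+0-7=30
Step 8: prey: 1+0-0=1; pred: 30+0-6=24
Step 9: prey: 1+0-0=1; pred: 24+0-4=20
Step 10: prey: 1+0-0=1; pred: 20+0-4=16
Step 11: prey: 1+0-0=1; pred: 16+0-3=13
Step 12: prey: 1+0-0=1; pred: 13+0-2=11
Step 13: prey: 1+0-0=1; pred: 11+0-2=9
Step 14: prey: 1+0-0=1; pred: 9+0-1=8
Step 15: prey: 1+0-0=1; pred: 8+0-1=7
No extinction within 15 steps

Answer: 16 both-alive 1 7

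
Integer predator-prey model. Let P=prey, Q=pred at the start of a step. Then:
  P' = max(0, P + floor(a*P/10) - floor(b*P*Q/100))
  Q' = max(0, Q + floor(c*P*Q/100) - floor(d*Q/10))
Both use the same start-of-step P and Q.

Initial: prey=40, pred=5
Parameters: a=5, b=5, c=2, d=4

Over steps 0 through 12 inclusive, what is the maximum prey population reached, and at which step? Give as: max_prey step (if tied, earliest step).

Step 1: prey: 40+20-10=50; pred: 5+4-2=7
Step 2: prey: 50+25-17=58; pred: 7+7-2=12
Step 3: prey: 58+29-34=53; pred: 12+13-4=21
Step 4: prey: 53+26-55=24; pred: 21+22-8=35
Step 5: prey: 24+12-42=0; pred: 35+16-14=37
Step 6: prey: 0+0-0=0; pred: 37+0-14=23
Step 7: prey: 0+0-0=0; pred: 23+0-9=14
Step 8: prey: 0+0-0=0; pred: 14+0-5=9
Step 9: prey: 0+0-0=0; pred: 9+0-3=6
Step 10: prey: 0+0-0=0; pred: 6+0-2=4
Step 11: prey: 0+0-0=0; pred: 4+0-1=3
Step 12: prey: 0+0-0=0; pred: 3+0-1=2
Max prey = 58 at step 2

Answer: 58 2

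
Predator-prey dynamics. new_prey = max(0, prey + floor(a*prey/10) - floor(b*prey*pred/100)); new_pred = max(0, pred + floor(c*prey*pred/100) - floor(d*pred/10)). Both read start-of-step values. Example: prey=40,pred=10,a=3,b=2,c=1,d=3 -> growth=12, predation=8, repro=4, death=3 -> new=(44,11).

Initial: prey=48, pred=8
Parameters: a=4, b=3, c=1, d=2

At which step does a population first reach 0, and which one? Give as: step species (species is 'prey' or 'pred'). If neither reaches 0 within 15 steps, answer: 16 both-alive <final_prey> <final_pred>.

Answer: 16 both-alive 1 8

Derivation:
Step 1: prey: 48+19-11=56; pred: 8+3-1=10
Step 2: prey: 56+22-16=62; pred: 10+5-2=13
Step 3: prey: 62+24-24=62; pred: 13+8-2=19
Step 4: prey: 62+24-35=51; pred: 19+11-3=27
Step 5: prey: 51+20-41=30; pred: 27+13-5=35
Step 6: prey: 30+12-31=11; pred: 35+10-7=38
Step 7: prey: 11+4-12=3; pred: 38+4-7=35
Step 8: prey: 3+1-3=1; pred: 35+1-7=29
Step 9: prey: 1+0-0=1; pred: 29+0-5=24
Step 10: prey: 1+0-0=1; pred: 24+0-4=20
Step 11: prey: 1+0-0=1; pred: 20+0-4=16
Step 12: prey: 1+0-0=1; pred: 16+0-3=13
Step 13: prey: 1+0-0=1; pred: 13+0-2=11
Step 14: prey: 1+0-0=1; pred: 11+0-2=9
Step 15: prey: 1+0-0=1; pred: 9+0-1=8
No extinction within 15 steps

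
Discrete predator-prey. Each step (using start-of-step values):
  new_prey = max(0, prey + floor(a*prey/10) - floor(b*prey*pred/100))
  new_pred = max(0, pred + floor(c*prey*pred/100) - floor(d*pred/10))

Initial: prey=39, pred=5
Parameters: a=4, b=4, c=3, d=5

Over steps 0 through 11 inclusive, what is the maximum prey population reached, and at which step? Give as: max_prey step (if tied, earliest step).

Step 1: prey: 39+15-7=47; pred: 5+5-2=8
Step 2: prey: 47+18-15=50; pred: 8+11-4=15
Step 3: prey: 50+20-30=40; pred: 15+22-7=30
Step 4: prey: 40+16-48=8; pred: 30+36-15=51
Step 5: prey: 8+3-16=0; pred: 51+12-25=38
Step 6: prey: 0+0-0=0; pred: 38+0-19=19
Step 7: prey: 0+0-0=0; pred: 19+0-9=10
Step 8: prey: 0+0-0=0; pred: 10+0-5=5
Step 9: prey: 0+0-0=0; pred: 5+0-2=3
Step 10: prey: 0+0-0=0; pred: 3+0-1=2
Step 11: prey: 0+0-0=0; pred: 2+0-1=1
Max prey = 50 at step 2

Answer: 50 2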